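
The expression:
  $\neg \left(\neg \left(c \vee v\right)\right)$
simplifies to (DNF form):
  $c \vee v$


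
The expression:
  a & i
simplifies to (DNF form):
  a & i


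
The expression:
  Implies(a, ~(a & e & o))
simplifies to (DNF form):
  ~a | ~e | ~o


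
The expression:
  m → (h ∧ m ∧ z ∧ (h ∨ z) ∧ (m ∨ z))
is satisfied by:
  {z: True, h: True, m: False}
  {z: True, h: False, m: False}
  {h: True, z: False, m: False}
  {z: False, h: False, m: False}
  {z: True, m: True, h: True}


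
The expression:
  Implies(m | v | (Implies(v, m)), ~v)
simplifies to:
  ~v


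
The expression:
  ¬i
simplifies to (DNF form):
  ¬i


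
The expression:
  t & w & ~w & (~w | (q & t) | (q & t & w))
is never true.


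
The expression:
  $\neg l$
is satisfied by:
  {l: False}


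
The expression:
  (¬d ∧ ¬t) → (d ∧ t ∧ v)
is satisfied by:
  {d: True, t: True}
  {d: True, t: False}
  {t: True, d: False}


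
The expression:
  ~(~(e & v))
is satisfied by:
  {e: True, v: True}


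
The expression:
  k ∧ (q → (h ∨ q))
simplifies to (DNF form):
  k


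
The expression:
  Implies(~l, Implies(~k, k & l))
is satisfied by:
  {k: True, l: True}
  {k: True, l: False}
  {l: True, k: False}


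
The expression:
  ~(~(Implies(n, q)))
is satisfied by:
  {q: True, n: False}
  {n: False, q: False}
  {n: True, q: True}


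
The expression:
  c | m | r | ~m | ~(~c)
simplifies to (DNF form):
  True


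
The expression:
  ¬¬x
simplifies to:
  x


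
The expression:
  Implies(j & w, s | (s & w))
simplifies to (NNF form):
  s | ~j | ~w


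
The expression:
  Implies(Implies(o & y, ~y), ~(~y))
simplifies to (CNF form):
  y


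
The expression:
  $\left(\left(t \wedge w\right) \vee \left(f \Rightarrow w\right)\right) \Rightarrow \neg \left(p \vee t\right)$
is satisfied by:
  {f: True, w: False, t: False, p: False}
  {f: False, w: False, t: False, p: False}
  {f: True, p: True, w: False, t: False}
  {f: True, t: True, p: False, w: False}
  {f: True, t: True, p: True, w: False}
  {f: True, w: True, p: False, t: False}
  {w: True, p: False, t: False, f: False}


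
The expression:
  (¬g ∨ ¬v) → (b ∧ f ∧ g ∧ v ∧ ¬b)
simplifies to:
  g ∧ v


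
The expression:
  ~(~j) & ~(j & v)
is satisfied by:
  {j: True, v: False}


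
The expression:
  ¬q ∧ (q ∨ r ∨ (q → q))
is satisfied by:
  {q: False}


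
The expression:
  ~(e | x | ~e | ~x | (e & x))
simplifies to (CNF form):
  False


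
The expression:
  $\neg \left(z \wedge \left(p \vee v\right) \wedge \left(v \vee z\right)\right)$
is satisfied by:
  {p: False, z: False, v: False}
  {v: True, p: False, z: False}
  {p: True, v: False, z: False}
  {v: True, p: True, z: False}
  {z: True, v: False, p: False}


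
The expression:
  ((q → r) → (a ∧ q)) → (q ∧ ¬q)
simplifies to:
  (r ∧ ¬a) ∨ ¬q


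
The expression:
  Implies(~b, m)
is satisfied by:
  {b: True, m: True}
  {b: True, m: False}
  {m: True, b: False}


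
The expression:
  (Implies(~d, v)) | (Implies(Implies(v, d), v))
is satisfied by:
  {d: True, v: True}
  {d: True, v: False}
  {v: True, d: False}


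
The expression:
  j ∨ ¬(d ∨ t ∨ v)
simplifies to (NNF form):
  j ∨ (¬d ∧ ¬t ∧ ¬v)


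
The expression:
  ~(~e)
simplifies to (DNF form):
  e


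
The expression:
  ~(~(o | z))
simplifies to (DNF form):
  o | z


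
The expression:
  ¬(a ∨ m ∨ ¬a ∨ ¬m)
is never true.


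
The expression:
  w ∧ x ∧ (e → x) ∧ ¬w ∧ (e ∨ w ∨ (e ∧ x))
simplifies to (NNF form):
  False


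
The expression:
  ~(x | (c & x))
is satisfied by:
  {x: False}


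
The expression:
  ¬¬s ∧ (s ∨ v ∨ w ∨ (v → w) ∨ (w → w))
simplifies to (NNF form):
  s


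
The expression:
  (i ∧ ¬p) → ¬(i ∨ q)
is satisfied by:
  {p: True, i: False}
  {i: False, p: False}
  {i: True, p: True}


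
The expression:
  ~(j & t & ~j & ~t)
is always true.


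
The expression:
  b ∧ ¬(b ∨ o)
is never true.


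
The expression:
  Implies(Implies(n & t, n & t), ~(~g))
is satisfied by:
  {g: True}


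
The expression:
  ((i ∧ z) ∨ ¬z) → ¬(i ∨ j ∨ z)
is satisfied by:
  {z: True, i: False, j: False}
  {i: False, j: False, z: False}
  {j: True, z: True, i: False}


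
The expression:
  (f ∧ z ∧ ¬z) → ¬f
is always true.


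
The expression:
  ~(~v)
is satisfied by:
  {v: True}


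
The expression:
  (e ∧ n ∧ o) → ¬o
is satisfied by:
  {e: False, o: False, n: False}
  {n: True, e: False, o: False}
  {o: True, e: False, n: False}
  {n: True, o: True, e: False}
  {e: True, n: False, o: False}
  {n: True, e: True, o: False}
  {o: True, e: True, n: False}


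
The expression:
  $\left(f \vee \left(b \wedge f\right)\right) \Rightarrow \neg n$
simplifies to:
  $\neg f \vee \neg n$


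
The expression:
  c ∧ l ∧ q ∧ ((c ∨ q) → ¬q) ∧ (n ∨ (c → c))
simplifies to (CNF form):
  False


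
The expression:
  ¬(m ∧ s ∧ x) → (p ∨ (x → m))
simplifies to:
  m ∨ p ∨ ¬x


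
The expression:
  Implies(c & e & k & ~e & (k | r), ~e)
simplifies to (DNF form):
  True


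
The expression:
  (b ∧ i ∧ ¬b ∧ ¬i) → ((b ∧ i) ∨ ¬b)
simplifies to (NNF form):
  True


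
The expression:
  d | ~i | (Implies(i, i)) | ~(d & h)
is always true.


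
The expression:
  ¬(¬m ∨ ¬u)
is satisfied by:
  {m: True, u: True}


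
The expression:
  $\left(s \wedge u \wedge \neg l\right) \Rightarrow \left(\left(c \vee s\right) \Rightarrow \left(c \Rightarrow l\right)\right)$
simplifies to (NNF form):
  $l \vee \neg c \vee \neg s \vee \neg u$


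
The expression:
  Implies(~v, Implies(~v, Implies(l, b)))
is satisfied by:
  {b: True, v: True, l: False}
  {b: True, l: False, v: False}
  {v: True, l: False, b: False}
  {v: False, l: False, b: False}
  {b: True, v: True, l: True}
  {b: True, l: True, v: False}
  {v: True, l: True, b: False}


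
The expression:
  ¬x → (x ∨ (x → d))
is always true.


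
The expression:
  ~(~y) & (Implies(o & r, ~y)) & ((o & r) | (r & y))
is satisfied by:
  {r: True, y: True, o: False}


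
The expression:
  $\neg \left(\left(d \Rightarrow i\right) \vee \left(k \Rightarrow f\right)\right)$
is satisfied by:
  {d: True, k: True, f: False, i: False}


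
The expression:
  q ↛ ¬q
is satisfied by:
  {q: True}


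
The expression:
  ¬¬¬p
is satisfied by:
  {p: False}


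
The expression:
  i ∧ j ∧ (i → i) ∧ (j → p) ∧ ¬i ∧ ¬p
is never true.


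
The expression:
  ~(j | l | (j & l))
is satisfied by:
  {l: False, j: False}


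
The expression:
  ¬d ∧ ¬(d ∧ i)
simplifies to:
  ¬d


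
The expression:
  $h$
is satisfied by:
  {h: True}


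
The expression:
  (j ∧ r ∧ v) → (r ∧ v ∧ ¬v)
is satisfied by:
  {v: False, r: False, j: False}
  {j: True, v: False, r: False}
  {r: True, v: False, j: False}
  {j: True, r: True, v: False}
  {v: True, j: False, r: False}
  {j: True, v: True, r: False}
  {r: True, v: True, j: False}


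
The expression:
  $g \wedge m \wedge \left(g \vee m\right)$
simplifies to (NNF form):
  $g \wedge m$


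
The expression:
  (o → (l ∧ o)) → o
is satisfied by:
  {o: True}


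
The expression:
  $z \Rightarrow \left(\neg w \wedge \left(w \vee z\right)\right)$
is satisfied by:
  {w: False, z: False}
  {z: True, w: False}
  {w: True, z: False}


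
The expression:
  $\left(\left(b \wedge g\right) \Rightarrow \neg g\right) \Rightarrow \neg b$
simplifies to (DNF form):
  $g \vee \neg b$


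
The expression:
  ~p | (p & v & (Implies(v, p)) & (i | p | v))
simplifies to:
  v | ~p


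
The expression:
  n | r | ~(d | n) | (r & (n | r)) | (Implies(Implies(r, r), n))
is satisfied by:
  {r: True, n: True, d: False}
  {r: True, d: False, n: False}
  {n: True, d: False, r: False}
  {n: False, d: False, r: False}
  {r: True, n: True, d: True}
  {r: True, d: True, n: False}
  {n: True, d: True, r: False}


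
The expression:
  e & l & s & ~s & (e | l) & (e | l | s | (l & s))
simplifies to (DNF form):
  False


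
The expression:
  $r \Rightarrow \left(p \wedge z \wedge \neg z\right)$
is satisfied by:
  {r: False}


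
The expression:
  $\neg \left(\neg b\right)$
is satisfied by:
  {b: True}


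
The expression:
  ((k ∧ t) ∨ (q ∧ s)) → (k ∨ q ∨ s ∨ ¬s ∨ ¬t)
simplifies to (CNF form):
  True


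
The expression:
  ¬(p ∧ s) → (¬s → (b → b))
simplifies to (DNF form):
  True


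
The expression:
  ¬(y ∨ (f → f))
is never true.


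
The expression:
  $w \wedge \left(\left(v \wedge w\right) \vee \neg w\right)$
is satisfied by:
  {w: True, v: True}


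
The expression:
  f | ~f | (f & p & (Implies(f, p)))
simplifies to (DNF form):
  True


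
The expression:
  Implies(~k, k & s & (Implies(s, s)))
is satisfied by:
  {k: True}


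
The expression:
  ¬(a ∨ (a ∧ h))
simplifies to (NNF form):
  ¬a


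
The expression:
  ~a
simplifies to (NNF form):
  ~a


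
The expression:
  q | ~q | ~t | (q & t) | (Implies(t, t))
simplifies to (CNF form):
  True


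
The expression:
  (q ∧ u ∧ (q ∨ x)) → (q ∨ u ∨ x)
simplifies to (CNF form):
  True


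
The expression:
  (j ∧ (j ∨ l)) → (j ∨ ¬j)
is always true.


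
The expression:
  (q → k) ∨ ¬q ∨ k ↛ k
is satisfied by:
  {k: True, q: False}
  {q: False, k: False}
  {q: True, k: True}


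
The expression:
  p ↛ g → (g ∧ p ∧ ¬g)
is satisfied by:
  {g: True, p: False}
  {p: False, g: False}
  {p: True, g: True}


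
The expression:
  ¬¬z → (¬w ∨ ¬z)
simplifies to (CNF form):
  ¬w ∨ ¬z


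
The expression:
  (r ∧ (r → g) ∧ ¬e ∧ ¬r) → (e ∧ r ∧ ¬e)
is always true.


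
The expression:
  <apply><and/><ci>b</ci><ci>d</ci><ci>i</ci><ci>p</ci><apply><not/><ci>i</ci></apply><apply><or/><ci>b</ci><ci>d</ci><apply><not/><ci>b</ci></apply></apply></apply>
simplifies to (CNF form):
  <false/>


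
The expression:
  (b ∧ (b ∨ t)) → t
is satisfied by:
  {t: True, b: False}
  {b: False, t: False}
  {b: True, t: True}


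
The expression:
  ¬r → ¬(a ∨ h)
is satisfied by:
  {r: True, a: False, h: False}
  {r: True, h: True, a: False}
  {r: True, a: True, h: False}
  {r: True, h: True, a: True}
  {h: False, a: False, r: False}


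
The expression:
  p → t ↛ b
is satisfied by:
  {t: True, b: False, p: False}
  {b: False, p: False, t: False}
  {t: True, b: True, p: False}
  {b: True, t: False, p: False}
  {p: True, t: True, b: False}


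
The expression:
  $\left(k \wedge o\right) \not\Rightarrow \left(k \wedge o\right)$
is never true.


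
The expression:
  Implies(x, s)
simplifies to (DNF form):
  s | ~x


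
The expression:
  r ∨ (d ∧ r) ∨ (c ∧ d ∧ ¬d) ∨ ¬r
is always true.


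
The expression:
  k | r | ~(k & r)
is always true.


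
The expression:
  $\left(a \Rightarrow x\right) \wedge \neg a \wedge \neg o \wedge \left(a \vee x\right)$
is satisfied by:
  {x: True, o: False, a: False}


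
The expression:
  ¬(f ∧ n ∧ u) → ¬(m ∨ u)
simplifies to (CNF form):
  (f ∨ ¬u) ∧ (n ∨ ¬u) ∧ (u ∨ ¬m)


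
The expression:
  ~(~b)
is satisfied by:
  {b: True}


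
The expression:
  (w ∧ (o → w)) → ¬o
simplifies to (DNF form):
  ¬o ∨ ¬w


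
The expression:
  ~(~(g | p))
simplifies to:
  g | p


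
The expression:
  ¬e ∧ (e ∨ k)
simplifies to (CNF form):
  k ∧ ¬e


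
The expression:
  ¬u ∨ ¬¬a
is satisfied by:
  {a: True, u: False}
  {u: False, a: False}
  {u: True, a: True}


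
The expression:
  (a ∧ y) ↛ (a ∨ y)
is never true.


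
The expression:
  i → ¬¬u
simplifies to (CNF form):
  u ∨ ¬i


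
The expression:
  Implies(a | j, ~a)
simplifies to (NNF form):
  ~a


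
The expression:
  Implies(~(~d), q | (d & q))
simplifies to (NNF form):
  q | ~d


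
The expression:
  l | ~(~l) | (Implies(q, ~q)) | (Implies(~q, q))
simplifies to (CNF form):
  True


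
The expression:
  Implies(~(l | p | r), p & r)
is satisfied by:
  {r: True, l: True, p: True}
  {r: True, l: True, p: False}
  {r: True, p: True, l: False}
  {r: True, p: False, l: False}
  {l: True, p: True, r: False}
  {l: True, p: False, r: False}
  {p: True, l: False, r: False}


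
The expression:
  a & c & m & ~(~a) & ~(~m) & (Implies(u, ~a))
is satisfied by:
  {a: True, m: True, c: True, u: False}


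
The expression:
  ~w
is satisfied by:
  {w: False}


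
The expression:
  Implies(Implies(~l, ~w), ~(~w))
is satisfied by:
  {w: True}


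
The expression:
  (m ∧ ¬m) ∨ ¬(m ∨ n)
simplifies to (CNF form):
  ¬m ∧ ¬n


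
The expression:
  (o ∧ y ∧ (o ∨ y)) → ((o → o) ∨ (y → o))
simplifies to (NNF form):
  True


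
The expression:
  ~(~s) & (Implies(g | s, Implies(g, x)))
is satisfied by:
  {s: True, x: True, g: False}
  {s: True, g: False, x: False}
  {s: True, x: True, g: True}


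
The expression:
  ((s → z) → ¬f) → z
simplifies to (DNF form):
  z ∨ (f ∧ ¬s)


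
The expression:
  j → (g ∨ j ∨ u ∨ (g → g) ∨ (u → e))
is always true.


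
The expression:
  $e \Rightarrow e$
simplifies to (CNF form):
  $\text{True}$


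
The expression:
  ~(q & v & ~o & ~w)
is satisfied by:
  {w: True, o: True, v: False, q: False}
  {w: True, v: False, q: False, o: False}
  {o: True, v: False, q: False, w: False}
  {o: False, v: False, q: False, w: False}
  {w: True, q: True, o: True, v: False}
  {w: True, q: True, o: False, v: False}
  {q: True, o: True, w: False, v: False}
  {q: True, w: False, v: False, o: False}
  {o: True, w: True, v: True, q: False}
  {w: True, v: True, o: False, q: False}
  {o: True, v: True, w: False, q: False}
  {v: True, w: False, q: False, o: False}
  {w: True, q: True, v: True, o: True}
  {w: True, q: True, v: True, o: False}
  {q: True, v: True, o: True, w: False}


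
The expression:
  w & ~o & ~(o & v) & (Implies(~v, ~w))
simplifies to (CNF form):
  v & w & ~o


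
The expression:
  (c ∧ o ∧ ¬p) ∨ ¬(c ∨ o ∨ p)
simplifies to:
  ¬p ∧ (c ∨ ¬o) ∧ (o ∨ ¬c)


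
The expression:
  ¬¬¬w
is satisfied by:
  {w: False}


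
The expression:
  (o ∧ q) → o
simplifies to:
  True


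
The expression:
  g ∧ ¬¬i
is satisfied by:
  {i: True, g: True}


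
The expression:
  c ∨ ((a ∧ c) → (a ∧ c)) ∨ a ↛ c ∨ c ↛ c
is always true.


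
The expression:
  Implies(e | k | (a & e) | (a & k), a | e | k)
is always true.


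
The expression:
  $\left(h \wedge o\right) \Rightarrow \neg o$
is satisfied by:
  {h: False, o: False}
  {o: True, h: False}
  {h: True, o: False}


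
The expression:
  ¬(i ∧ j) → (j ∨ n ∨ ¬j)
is always true.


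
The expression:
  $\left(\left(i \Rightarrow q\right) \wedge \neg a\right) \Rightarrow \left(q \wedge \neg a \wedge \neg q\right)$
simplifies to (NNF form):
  $a \vee \left(i \wedge \neg q\right)$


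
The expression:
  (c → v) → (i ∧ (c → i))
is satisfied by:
  {i: True, c: True, v: False}
  {i: True, c: False, v: False}
  {i: True, v: True, c: True}
  {i: True, v: True, c: False}
  {c: True, v: False, i: False}


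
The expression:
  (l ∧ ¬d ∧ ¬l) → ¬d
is always true.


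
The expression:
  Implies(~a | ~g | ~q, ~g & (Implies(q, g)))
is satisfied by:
  {a: True, q: False, g: False}
  {a: False, q: False, g: False}
  {q: True, g: True, a: True}


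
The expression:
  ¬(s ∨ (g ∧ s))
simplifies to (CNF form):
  ¬s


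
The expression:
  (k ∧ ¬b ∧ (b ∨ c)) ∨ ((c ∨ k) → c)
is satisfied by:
  {c: True, k: False}
  {k: False, c: False}
  {k: True, c: True}


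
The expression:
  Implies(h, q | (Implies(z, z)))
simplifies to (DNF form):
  True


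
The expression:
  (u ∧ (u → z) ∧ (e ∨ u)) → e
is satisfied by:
  {e: True, u: False, z: False}
  {u: False, z: False, e: False}
  {z: True, e: True, u: False}
  {z: True, u: False, e: False}
  {e: True, u: True, z: False}
  {u: True, e: False, z: False}
  {z: True, u: True, e: True}


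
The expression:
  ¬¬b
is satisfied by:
  {b: True}


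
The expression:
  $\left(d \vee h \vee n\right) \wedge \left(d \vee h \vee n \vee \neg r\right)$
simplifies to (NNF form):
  $d \vee h \vee n$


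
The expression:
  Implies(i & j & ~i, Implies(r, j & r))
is always true.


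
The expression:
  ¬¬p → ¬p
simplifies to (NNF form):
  ¬p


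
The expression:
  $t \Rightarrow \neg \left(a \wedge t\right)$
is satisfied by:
  {t: False, a: False}
  {a: True, t: False}
  {t: True, a: False}


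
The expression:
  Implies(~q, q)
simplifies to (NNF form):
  q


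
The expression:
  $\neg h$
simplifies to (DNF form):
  $\neg h$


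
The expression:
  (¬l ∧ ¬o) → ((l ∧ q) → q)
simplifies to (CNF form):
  True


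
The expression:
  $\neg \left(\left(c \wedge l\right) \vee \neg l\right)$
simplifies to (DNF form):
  $l \wedge \neg c$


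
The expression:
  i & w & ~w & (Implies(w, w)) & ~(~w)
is never true.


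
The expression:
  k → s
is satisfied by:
  {s: True, k: False}
  {k: False, s: False}
  {k: True, s: True}


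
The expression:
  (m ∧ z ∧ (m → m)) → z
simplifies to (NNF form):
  True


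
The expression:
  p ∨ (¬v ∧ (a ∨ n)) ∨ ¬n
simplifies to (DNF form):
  p ∨ ¬n ∨ ¬v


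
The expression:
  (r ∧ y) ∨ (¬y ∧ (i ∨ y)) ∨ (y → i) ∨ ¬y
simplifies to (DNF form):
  i ∨ r ∨ ¬y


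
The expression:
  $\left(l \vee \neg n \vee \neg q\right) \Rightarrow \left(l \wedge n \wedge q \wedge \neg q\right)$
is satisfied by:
  {q: True, n: True, l: False}


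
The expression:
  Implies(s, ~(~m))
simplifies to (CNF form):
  m | ~s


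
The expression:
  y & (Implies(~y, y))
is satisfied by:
  {y: True}


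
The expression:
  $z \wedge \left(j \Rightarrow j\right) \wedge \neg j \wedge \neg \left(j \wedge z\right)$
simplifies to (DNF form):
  $z \wedge \neg j$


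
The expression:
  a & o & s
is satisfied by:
  {a: True, s: True, o: True}


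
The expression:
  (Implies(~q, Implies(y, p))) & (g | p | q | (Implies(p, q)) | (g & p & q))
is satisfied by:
  {q: True, p: True, y: False}
  {q: True, p: False, y: False}
  {p: True, q: False, y: False}
  {q: False, p: False, y: False}
  {y: True, q: True, p: True}
  {y: True, q: True, p: False}
  {y: True, p: True, q: False}


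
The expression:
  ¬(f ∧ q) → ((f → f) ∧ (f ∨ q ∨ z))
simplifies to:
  f ∨ q ∨ z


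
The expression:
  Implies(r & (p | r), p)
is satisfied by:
  {p: True, r: False}
  {r: False, p: False}
  {r: True, p: True}


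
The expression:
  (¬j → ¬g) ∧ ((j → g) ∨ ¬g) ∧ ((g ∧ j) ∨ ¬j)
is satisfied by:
  {j: False, g: False}
  {g: True, j: True}


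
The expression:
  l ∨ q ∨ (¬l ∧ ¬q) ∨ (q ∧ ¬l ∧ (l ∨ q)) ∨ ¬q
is always true.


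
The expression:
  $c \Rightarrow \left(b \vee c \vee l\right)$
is always true.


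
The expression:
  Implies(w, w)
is always true.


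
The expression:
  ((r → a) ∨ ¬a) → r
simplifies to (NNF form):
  r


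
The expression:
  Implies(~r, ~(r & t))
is always true.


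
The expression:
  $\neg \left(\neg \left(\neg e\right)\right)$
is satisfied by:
  {e: False}


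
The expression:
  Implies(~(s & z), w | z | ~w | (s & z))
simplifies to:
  True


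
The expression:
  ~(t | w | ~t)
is never true.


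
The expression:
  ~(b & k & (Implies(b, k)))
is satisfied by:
  {k: False, b: False}
  {b: True, k: False}
  {k: True, b: False}


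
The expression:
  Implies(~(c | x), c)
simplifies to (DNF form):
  c | x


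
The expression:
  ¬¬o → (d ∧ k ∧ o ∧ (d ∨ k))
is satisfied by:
  {d: True, k: True, o: False}
  {d: True, k: False, o: False}
  {k: True, d: False, o: False}
  {d: False, k: False, o: False}
  {d: True, o: True, k: True}


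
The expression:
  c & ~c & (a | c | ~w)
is never true.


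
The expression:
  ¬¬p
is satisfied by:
  {p: True}


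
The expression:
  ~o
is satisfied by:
  {o: False}


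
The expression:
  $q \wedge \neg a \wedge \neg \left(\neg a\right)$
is never true.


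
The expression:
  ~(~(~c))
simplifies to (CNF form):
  ~c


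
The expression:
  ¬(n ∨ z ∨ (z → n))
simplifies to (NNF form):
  False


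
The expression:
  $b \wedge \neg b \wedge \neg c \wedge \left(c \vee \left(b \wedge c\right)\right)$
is never true.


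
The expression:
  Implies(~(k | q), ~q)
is always true.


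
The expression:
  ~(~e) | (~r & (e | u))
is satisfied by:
  {u: True, e: True, r: False}
  {e: True, r: False, u: False}
  {u: True, e: True, r: True}
  {e: True, r: True, u: False}
  {u: True, r: False, e: False}


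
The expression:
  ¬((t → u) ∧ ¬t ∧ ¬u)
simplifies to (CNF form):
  t ∨ u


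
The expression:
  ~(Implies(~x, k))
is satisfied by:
  {x: False, k: False}


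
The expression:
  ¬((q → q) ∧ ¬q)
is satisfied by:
  {q: True}


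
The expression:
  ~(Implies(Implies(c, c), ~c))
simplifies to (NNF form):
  c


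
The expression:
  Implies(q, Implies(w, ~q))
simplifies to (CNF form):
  ~q | ~w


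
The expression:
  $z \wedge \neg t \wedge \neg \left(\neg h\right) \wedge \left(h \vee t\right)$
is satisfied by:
  {h: True, z: True, t: False}


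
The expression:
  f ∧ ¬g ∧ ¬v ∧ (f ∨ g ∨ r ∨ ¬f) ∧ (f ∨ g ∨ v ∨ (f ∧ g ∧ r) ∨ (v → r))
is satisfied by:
  {f: True, g: False, v: False}


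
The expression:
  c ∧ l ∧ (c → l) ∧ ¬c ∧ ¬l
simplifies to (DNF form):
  False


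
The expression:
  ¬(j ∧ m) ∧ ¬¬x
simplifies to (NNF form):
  x ∧ (¬j ∨ ¬m)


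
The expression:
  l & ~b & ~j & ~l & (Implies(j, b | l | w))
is never true.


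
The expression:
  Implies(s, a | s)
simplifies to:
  True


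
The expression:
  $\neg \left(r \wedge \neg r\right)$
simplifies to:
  $\text{True}$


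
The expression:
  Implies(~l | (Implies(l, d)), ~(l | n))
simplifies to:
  (l & ~d) | (~l & ~n)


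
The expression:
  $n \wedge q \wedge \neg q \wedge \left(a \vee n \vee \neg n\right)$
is never true.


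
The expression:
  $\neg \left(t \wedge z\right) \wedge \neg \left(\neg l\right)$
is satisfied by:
  {l: True, t: False, z: False}
  {z: True, l: True, t: False}
  {t: True, l: True, z: False}


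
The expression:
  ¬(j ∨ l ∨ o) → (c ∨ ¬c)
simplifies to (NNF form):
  True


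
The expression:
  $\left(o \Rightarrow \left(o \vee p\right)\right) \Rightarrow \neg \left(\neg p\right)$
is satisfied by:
  {p: True}


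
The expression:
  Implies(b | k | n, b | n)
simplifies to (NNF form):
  b | n | ~k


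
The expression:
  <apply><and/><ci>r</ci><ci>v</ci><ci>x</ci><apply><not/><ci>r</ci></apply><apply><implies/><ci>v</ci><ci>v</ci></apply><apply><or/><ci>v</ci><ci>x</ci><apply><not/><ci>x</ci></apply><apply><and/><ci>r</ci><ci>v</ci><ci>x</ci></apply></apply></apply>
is never true.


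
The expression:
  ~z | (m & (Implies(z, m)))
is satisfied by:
  {m: True, z: False}
  {z: False, m: False}
  {z: True, m: True}


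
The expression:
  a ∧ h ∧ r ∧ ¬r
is never true.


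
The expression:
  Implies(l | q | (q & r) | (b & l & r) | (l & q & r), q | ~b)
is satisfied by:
  {q: True, l: False, b: False}
  {l: False, b: False, q: False}
  {b: True, q: True, l: False}
  {b: True, l: False, q: False}
  {q: True, l: True, b: False}
  {l: True, q: False, b: False}
  {b: True, l: True, q: True}


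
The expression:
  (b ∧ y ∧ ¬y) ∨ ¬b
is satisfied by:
  {b: False}


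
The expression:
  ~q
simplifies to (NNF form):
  ~q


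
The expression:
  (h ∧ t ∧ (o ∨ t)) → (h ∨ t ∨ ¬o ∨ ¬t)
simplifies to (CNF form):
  True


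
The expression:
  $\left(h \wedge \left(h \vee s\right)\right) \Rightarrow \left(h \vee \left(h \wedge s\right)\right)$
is always true.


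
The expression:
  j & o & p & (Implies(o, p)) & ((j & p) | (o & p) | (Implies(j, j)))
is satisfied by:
  {p: True, j: True, o: True}


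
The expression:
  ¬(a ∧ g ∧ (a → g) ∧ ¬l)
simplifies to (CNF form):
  l ∨ ¬a ∨ ¬g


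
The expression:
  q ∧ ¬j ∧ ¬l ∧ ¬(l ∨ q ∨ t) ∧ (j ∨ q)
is never true.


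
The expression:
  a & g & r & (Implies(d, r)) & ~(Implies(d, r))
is never true.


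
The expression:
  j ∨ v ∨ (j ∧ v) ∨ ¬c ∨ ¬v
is always true.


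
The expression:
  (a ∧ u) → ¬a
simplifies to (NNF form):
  ¬a ∨ ¬u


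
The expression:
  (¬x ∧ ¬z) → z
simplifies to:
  x ∨ z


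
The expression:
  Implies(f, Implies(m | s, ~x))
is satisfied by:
  {m: False, s: False, x: False, f: False}
  {s: True, f: False, m: False, x: False}
  {m: True, f: False, s: False, x: False}
  {s: True, m: True, f: False, x: False}
  {f: True, m: False, s: False, x: False}
  {f: True, s: True, m: False, x: False}
  {f: True, m: True, s: False, x: False}
  {f: True, s: True, m: True, x: False}
  {x: True, f: False, m: False, s: False}
  {x: True, s: True, f: False, m: False}
  {x: True, m: True, f: False, s: False}
  {x: True, s: True, m: True, f: False}
  {x: True, f: True, m: False, s: False}


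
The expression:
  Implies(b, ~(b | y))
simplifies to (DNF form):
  ~b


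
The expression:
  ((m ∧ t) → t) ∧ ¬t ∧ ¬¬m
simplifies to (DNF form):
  m ∧ ¬t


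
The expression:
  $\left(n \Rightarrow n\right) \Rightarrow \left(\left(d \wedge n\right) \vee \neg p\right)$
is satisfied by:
  {n: True, d: True, p: False}
  {n: True, d: False, p: False}
  {d: True, n: False, p: False}
  {n: False, d: False, p: False}
  {n: True, p: True, d: True}


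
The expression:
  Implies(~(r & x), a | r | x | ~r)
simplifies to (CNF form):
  True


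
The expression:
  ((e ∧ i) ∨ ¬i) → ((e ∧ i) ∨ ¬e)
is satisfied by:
  {i: True, e: False}
  {e: False, i: False}
  {e: True, i: True}


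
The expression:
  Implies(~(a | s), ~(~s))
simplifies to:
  a | s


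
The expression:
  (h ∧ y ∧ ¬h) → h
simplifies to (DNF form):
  True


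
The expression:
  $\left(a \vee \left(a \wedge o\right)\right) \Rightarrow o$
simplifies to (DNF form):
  $o \vee \neg a$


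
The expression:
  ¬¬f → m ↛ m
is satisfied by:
  {f: False}


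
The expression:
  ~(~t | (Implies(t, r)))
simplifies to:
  t & ~r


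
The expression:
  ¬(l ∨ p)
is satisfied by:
  {p: False, l: False}


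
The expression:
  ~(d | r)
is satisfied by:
  {d: False, r: False}


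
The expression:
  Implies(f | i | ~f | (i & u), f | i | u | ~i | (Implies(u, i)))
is always true.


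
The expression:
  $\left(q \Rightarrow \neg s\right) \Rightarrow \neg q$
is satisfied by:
  {s: True, q: False}
  {q: False, s: False}
  {q: True, s: True}


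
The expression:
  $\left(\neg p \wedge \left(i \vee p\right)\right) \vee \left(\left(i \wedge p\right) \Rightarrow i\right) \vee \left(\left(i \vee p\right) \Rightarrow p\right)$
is always true.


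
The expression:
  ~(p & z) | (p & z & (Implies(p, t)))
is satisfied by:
  {t: True, p: False, z: False}
  {p: False, z: False, t: False}
  {t: True, z: True, p: False}
  {z: True, p: False, t: False}
  {t: True, p: True, z: False}
  {p: True, t: False, z: False}
  {t: True, z: True, p: True}


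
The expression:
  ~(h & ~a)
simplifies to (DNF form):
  a | ~h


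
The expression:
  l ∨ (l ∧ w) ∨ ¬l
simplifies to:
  True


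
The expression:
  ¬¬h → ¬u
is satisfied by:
  {h: False, u: False}
  {u: True, h: False}
  {h: True, u: False}


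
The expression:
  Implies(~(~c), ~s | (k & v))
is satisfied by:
  {k: True, v: True, s: False, c: False}
  {k: True, v: False, s: False, c: False}
  {v: True, k: False, s: False, c: False}
  {k: False, v: False, s: False, c: False}
  {k: True, c: True, v: True, s: False}
  {k: True, c: True, v: False, s: False}
  {c: True, v: True, k: False, s: False}
  {c: True, k: False, v: False, s: False}
  {k: True, s: True, v: True, c: False}
  {k: True, s: True, v: False, c: False}
  {s: True, v: True, k: False, c: False}
  {s: True, k: False, v: False, c: False}
  {k: True, c: True, s: True, v: True}


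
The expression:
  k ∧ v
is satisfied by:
  {k: True, v: True}


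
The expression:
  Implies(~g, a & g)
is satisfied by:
  {g: True}


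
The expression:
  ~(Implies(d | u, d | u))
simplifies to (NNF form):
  False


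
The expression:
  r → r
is always true.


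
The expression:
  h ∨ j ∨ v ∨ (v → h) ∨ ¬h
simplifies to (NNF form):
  True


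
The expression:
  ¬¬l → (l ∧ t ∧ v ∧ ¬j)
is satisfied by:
  {v: True, t: True, j: False, l: False}
  {v: True, j: False, t: False, l: False}
  {t: True, v: False, j: False, l: False}
  {v: False, j: False, t: False, l: False}
  {v: True, t: True, j: True, l: False}
  {v: True, j: True, t: False, l: False}
  {t: True, j: True, v: False, l: False}
  {j: True, v: False, t: False, l: False}
  {l: True, v: True, t: True, j: False}


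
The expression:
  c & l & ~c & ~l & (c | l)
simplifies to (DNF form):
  False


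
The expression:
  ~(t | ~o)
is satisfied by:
  {o: True, t: False}


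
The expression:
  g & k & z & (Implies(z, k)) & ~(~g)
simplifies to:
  g & k & z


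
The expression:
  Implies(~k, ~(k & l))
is always true.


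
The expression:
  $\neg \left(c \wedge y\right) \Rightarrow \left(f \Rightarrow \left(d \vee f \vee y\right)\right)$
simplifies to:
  $\text{True}$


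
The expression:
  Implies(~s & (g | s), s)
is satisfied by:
  {s: True, g: False}
  {g: False, s: False}
  {g: True, s: True}


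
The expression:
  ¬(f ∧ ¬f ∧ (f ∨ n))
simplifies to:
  True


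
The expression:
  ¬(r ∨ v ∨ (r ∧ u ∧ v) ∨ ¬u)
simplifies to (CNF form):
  u ∧ ¬r ∧ ¬v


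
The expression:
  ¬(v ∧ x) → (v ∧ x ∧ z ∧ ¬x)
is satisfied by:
  {x: True, v: True}


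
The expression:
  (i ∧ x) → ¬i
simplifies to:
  ¬i ∨ ¬x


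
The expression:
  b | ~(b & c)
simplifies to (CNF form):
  True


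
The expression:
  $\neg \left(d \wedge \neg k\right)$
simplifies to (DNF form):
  $k \vee \neg d$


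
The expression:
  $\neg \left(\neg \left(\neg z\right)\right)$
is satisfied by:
  {z: False}


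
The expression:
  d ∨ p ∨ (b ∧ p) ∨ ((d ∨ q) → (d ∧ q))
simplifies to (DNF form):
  d ∨ p ∨ ¬q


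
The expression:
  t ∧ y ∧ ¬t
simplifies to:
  False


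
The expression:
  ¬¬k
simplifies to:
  k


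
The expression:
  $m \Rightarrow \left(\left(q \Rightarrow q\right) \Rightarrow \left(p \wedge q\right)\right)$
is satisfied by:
  {p: True, q: True, m: False}
  {p: True, q: False, m: False}
  {q: True, p: False, m: False}
  {p: False, q: False, m: False}
  {p: True, m: True, q: True}


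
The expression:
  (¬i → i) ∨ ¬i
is always true.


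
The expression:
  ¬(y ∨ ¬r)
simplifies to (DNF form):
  r ∧ ¬y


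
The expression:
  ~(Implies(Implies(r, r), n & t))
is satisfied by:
  {t: False, n: False}
  {n: True, t: False}
  {t: True, n: False}


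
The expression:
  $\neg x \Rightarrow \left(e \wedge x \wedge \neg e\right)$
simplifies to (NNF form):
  $x$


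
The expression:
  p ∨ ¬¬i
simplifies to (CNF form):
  i ∨ p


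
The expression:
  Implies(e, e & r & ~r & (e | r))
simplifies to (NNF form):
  ~e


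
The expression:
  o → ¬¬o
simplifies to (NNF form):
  True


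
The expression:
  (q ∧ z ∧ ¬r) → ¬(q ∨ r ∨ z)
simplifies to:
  r ∨ ¬q ∨ ¬z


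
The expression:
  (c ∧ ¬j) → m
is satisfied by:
  {m: True, j: True, c: False}
  {m: True, j: False, c: False}
  {j: True, m: False, c: False}
  {m: False, j: False, c: False}
  {m: True, c: True, j: True}
  {m: True, c: True, j: False}
  {c: True, j: True, m: False}


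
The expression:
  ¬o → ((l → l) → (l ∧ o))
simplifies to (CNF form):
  o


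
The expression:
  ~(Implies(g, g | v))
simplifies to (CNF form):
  False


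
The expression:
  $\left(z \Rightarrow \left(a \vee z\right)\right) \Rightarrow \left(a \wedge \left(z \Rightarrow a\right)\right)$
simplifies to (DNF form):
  $a$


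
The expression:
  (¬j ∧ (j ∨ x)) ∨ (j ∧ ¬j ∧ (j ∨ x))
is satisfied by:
  {x: True, j: False}


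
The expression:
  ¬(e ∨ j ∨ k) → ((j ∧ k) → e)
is always true.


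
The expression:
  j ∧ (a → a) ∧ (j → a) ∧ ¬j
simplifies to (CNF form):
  False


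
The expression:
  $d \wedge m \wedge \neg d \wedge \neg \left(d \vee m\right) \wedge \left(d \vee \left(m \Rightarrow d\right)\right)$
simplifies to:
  $\text{False}$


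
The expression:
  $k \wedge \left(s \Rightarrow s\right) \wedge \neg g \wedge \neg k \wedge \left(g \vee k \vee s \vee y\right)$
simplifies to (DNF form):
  $\text{False}$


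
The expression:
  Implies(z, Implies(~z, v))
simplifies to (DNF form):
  True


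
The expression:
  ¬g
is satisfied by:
  {g: False}


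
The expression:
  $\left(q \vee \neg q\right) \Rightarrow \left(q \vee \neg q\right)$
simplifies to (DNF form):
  $\text{True}$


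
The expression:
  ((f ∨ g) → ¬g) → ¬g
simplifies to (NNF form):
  True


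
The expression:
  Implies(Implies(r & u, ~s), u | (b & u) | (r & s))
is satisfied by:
  {r: True, u: True, s: True}
  {r: True, u: True, s: False}
  {u: True, s: True, r: False}
  {u: True, s: False, r: False}
  {r: True, s: True, u: False}


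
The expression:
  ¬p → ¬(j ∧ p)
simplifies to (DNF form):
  True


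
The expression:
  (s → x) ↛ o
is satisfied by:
  {x: True, o: False, s: False}
  {o: False, s: False, x: False}
  {x: True, s: True, o: False}


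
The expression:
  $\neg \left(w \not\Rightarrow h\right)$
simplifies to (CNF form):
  $h \vee \neg w$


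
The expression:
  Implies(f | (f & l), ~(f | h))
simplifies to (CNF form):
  ~f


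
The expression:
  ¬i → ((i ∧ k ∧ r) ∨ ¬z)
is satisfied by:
  {i: True, z: False}
  {z: False, i: False}
  {z: True, i: True}


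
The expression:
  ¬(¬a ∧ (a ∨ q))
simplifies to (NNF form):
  a ∨ ¬q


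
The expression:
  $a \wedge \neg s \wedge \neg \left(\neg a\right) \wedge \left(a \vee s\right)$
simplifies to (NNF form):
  $a \wedge \neg s$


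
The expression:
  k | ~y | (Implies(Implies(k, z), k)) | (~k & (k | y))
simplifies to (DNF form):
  True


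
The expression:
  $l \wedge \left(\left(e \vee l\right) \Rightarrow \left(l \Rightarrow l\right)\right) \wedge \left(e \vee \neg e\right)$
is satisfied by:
  {l: True}


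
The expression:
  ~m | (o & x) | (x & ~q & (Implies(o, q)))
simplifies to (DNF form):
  ~m | (o & x) | (x & ~q)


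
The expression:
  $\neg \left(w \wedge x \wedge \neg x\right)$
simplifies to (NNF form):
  $\text{True}$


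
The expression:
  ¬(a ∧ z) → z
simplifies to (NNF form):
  z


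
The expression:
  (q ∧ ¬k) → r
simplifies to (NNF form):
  k ∨ r ∨ ¬q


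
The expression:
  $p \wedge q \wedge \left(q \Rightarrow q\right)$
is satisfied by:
  {p: True, q: True}


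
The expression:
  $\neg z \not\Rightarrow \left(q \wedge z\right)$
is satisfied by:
  {z: False}


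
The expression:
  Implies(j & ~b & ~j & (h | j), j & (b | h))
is always true.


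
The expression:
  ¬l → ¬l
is always true.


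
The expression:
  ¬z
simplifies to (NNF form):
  ¬z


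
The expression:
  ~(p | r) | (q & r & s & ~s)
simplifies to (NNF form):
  ~p & ~r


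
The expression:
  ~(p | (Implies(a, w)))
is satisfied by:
  {a: True, p: False, w: False}


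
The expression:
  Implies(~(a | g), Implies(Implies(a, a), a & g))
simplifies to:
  a | g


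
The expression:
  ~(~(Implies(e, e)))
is always true.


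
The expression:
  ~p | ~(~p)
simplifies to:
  True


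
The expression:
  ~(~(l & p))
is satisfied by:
  {p: True, l: True}


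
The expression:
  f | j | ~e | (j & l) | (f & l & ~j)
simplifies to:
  f | j | ~e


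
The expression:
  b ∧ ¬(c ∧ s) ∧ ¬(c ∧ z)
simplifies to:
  b ∧ (¬c ∨ ¬s) ∧ (¬c ∨ ¬z)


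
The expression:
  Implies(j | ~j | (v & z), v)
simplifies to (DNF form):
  v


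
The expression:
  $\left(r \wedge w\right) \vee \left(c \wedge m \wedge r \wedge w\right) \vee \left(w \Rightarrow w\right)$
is always true.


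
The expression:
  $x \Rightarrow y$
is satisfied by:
  {y: True, x: False}
  {x: False, y: False}
  {x: True, y: True}


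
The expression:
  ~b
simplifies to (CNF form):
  ~b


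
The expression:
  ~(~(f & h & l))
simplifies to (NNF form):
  f & h & l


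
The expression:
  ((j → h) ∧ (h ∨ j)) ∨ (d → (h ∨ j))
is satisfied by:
  {h: True, j: True, d: False}
  {h: True, j: False, d: False}
  {j: True, h: False, d: False}
  {h: False, j: False, d: False}
  {d: True, h: True, j: True}
  {d: True, h: True, j: False}
  {d: True, j: True, h: False}


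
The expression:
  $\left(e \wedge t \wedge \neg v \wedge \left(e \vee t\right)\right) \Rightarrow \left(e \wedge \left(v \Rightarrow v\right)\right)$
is always true.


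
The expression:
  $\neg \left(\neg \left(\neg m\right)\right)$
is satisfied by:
  {m: False}


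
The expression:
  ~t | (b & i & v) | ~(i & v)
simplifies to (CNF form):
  b | ~i | ~t | ~v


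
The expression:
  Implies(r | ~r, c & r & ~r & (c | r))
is never true.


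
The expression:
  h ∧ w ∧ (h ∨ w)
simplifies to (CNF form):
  h ∧ w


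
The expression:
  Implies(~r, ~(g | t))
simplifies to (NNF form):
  r | (~g & ~t)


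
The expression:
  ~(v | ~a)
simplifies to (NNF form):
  a & ~v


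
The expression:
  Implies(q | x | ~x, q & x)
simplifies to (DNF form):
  q & x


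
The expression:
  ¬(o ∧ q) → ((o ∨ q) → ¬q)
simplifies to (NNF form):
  o ∨ ¬q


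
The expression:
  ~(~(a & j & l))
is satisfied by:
  {a: True, j: True, l: True}


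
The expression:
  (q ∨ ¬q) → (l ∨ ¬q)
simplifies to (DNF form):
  l ∨ ¬q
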